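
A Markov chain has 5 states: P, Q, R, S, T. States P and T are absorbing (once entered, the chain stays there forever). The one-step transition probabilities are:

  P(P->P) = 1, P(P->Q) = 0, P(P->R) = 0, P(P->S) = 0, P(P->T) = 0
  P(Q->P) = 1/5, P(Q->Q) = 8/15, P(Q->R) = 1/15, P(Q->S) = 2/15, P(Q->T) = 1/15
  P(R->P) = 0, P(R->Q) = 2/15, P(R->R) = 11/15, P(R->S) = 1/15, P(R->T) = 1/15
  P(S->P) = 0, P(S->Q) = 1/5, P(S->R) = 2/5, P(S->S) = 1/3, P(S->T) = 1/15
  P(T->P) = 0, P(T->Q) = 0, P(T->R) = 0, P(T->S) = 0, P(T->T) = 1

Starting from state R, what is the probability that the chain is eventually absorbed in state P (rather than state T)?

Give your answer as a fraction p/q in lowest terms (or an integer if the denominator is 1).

Answer: 69/167

Derivation:
Let a_i = P(absorbed in P | start in state i).
Boundary conditions: a_P = 1, a_T = 0.
For each transient state i, a_i = sum_j P(i->j) * a_j:
  a_Q = 1/5*a_P + 8/15*a_Q + 1/15*a_R + 2/15*a_S + 1/15*a_T
  a_R = 0*a_P + 2/15*a_Q + 11/15*a_R + 1/15*a_S + 1/15*a_T
  a_S = 0*a_P + 1/5*a_Q + 2/5*a_R + 1/3*a_S + 1/15*a_T

Substituting a_P = 1 and a_T = 0, rearrange to (I - Q) a = r where r[i] = P(i -> P):
  [7/15, -1/15, -2/15] . (a_Q, a_R, a_S) = 1/5
  [-2/15, 4/15, -1/15] . (a_Q, a_R, a_S) = 0
  [-1/5, -2/5, 2/3] . (a_Q, a_R, a_S) = 0

Solving yields:
  a_Q = 102/167
  a_R = 69/167
  a_S = 72/167

Starting state is R, so the absorption probability is a_R = 69/167.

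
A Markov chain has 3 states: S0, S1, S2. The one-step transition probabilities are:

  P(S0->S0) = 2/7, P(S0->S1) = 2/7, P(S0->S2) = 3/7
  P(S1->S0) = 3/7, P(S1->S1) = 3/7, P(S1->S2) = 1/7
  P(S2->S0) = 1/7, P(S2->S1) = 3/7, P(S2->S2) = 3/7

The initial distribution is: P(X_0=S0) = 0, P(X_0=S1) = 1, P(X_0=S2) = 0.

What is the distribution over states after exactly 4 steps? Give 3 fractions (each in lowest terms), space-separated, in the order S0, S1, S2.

Propagating the distribution step by step (d_{t+1} = d_t * P):
d_0 = (S0=0, S1=1, S2=0)
  d_1[S0] = 0*2/7 + 1*3/7 + 0*1/7 = 3/7
  d_1[S1] = 0*2/7 + 1*3/7 + 0*3/7 = 3/7
  d_1[S2] = 0*3/7 + 1*1/7 + 0*3/7 = 1/7
d_1 = (S0=3/7, S1=3/7, S2=1/7)
  d_2[S0] = 3/7*2/7 + 3/7*3/7 + 1/7*1/7 = 16/49
  d_2[S1] = 3/7*2/7 + 3/7*3/7 + 1/7*3/7 = 18/49
  d_2[S2] = 3/7*3/7 + 3/7*1/7 + 1/7*3/7 = 15/49
d_2 = (S0=16/49, S1=18/49, S2=15/49)
  d_3[S0] = 16/49*2/7 + 18/49*3/7 + 15/49*1/7 = 101/343
  d_3[S1] = 16/49*2/7 + 18/49*3/7 + 15/49*3/7 = 131/343
  d_3[S2] = 16/49*3/7 + 18/49*1/7 + 15/49*3/7 = 111/343
d_3 = (S0=101/343, S1=131/343, S2=111/343)
  d_4[S0] = 101/343*2/7 + 131/343*3/7 + 111/343*1/7 = 706/2401
  d_4[S1] = 101/343*2/7 + 131/343*3/7 + 111/343*3/7 = 928/2401
  d_4[S2] = 101/343*3/7 + 131/343*1/7 + 111/343*3/7 = 767/2401
d_4 = (S0=706/2401, S1=928/2401, S2=767/2401)

Answer: 706/2401 928/2401 767/2401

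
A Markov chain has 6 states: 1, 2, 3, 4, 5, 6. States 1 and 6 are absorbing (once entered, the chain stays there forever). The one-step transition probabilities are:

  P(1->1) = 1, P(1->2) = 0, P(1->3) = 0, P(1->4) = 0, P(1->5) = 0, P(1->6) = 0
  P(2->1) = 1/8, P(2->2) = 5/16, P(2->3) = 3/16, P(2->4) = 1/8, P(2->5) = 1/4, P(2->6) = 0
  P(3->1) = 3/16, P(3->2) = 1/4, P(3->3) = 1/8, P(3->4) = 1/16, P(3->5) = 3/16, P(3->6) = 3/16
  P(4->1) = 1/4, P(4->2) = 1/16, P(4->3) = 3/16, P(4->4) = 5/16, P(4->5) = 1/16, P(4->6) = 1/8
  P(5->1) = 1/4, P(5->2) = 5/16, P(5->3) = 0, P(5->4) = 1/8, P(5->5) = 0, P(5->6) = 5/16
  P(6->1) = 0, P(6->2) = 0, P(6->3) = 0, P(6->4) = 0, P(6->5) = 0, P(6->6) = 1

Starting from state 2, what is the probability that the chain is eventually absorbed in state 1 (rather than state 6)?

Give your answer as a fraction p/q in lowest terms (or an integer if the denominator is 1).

Let a_i = P(absorbed in 1 | start in state i).
Boundary conditions: a_1 = 1, a_6 = 0.
For each transient state i, a_i = sum_j P(i->j) * a_j:
  a_2 = 1/8*a_1 + 5/16*a_2 + 3/16*a_3 + 1/8*a_4 + 1/4*a_5 + 0*a_6
  a_3 = 3/16*a_1 + 1/4*a_2 + 1/8*a_3 + 1/16*a_4 + 3/16*a_5 + 3/16*a_6
  a_4 = 1/4*a_1 + 1/16*a_2 + 3/16*a_3 + 5/16*a_4 + 1/16*a_5 + 1/8*a_6
  a_5 = 1/4*a_1 + 5/16*a_2 + 0*a_3 + 1/8*a_4 + 0*a_5 + 5/16*a_6

Substituting a_1 = 1 and a_6 = 0, rearrange to (I - Q) a = r where r[i] = P(i -> 1):
  [11/16, -3/16, -1/8, -1/4] . (a_2, a_3, a_4, a_5) = 1/8
  [-1/4, 7/8, -1/16, -3/16] . (a_2, a_3, a_4, a_5) = 3/16
  [-1/16, -3/16, 11/16, -1/16] . (a_2, a_3, a_4, a_5) = 1/4
  [-5/16, 0, -1/8, 1] . (a_2, a_3, a_4, a_5) = 1/4

Solving yields:
  a_2 = 6089/9558
  a_3 = 2645/4779
  a_4 = 67/108
  a_5 = 10067/19116

Starting state is 2, so the absorption probability is a_2 = 6089/9558.

Answer: 6089/9558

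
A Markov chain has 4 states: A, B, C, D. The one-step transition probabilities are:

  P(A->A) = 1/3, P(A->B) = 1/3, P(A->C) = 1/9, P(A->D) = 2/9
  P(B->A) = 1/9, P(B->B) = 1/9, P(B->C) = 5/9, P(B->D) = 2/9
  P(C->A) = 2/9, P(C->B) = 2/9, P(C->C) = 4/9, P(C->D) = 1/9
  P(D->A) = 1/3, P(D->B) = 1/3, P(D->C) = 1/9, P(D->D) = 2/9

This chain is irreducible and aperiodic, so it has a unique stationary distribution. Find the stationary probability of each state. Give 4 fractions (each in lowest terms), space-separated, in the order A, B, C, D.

Answer: 17/70 17/70 23/70 13/70

Derivation:
The stationary distribution satisfies pi = pi * P, i.e.:
  pi_A = 1/3*pi_A + 1/9*pi_B + 2/9*pi_C + 1/3*pi_D
  pi_B = 1/3*pi_A + 1/9*pi_B + 2/9*pi_C + 1/3*pi_D
  pi_C = 1/9*pi_A + 5/9*pi_B + 4/9*pi_C + 1/9*pi_D
  pi_D = 2/9*pi_A + 2/9*pi_B + 1/9*pi_C + 2/9*pi_D
with normalization: pi_A + pi_B + pi_C + pi_D = 1.

Using the first 3 balance equations plus normalization, the linear system A*pi = b is:
  [-2/3, 1/9, 2/9, 1/3] . pi = 0
  [1/3, -8/9, 2/9, 1/3] . pi = 0
  [1/9, 5/9, -5/9, 1/9] . pi = 0
  [1, 1, 1, 1] . pi = 1

Solving yields:
  pi_A = 17/70
  pi_B = 17/70
  pi_C = 23/70
  pi_D = 13/70

Verification (pi * P):
  17/70*1/3 + 17/70*1/9 + 23/70*2/9 + 13/70*1/3 = 17/70 = pi_A  (ok)
  17/70*1/3 + 17/70*1/9 + 23/70*2/9 + 13/70*1/3 = 17/70 = pi_B  (ok)
  17/70*1/9 + 17/70*5/9 + 23/70*4/9 + 13/70*1/9 = 23/70 = pi_C  (ok)
  17/70*2/9 + 17/70*2/9 + 23/70*1/9 + 13/70*2/9 = 13/70 = pi_D  (ok)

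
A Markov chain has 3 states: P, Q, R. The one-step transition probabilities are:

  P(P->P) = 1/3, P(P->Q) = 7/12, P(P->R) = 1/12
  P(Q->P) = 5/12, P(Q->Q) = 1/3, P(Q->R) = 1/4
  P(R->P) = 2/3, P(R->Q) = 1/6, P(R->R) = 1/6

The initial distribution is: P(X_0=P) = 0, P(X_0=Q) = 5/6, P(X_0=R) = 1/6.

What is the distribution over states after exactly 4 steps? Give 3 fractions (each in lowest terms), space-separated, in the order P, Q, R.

Propagating the distribution step by step (d_{t+1} = d_t * P):
d_0 = (P=0, Q=5/6, R=1/6)
  d_1[P] = 0*1/3 + 5/6*5/12 + 1/6*2/3 = 11/24
  d_1[Q] = 0*7/12 + 5/6*1/3 + 1/6*1/6 = 11/36
  d_1[R] = 0*1/12 + 5/6*1/4 + 1/6*1/6 = 17/72
d_1 = (P=11/24, Q=11/36, R=17/72)
  d_2[P] = 11/24*1/3 + 11/36*5/12 + 17/72*2/3 = 7/16
  d_2[Q] = 11/24*7/12 + 11/36*1/3 + 17/72*1/6 = 353/864
  d_2[R] = 11/24*1/12 + 11/36*1/4 + 17/72*1/6 = 133/864
d_2 = (P=7/16, Q=353/864, R=133/864)
  d_3[P] = 7/16*1/3 + 353/864*5/12 + 133/864*2/3 = 1447/3456
  d_3[Q] = 7/16*7/12 + 353/864*1/3 + 133/864*1/6 = 1081/2592
  d_3[R] = 7/16*1/12 + 353/864*1/4 + 133/864*1/6 = 1703/10368
d_3 = (P=1447/3456, Q=1081/2592, R=1703/10368)
  d_4[P] = 1447/3456*1/3 + 1081/2592*5/12 + 1703/10368*2/3 = 137/324
  d_4[Q] = 1447/3456*7/12 + 1081/2592*1/3 + 1703/10368*1/6 = 51089/124416
  d_4[R] = 1447/3456*1/12 + 1081/2592*1/4 + 1703/10368*1/6 = 20719/124416
d_4 = (P=137/324, Q=51089/124416, R=20719/124416)

Answer: 137/324 51089/124416 20719/124416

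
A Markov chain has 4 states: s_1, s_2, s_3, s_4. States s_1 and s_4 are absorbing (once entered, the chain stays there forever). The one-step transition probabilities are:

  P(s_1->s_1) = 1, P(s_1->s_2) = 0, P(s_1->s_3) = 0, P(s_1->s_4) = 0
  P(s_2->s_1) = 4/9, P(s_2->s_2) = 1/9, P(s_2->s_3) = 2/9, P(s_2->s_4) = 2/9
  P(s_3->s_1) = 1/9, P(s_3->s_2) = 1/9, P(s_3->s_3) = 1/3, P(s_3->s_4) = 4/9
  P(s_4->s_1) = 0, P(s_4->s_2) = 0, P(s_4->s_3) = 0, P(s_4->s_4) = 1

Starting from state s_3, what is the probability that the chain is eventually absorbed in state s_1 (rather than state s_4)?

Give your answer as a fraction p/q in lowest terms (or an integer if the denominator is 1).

Answer: 6/23

Derivation:
Let a_i = P(absorbed in s_1 | start in state i).
Boundary conditions: a_s_1 = 1, a_s_4 = 0.
For each transient state i, a_i = sum_j P(i->j) * a_j:
  a_s_2 = 4/9*a_s_1 + 1/9*a_s_2 + 2/9*a_s_3 + 2/9*a_s_4
  a_s_3 = 1/9*a_s_1 + 1/9*a_s_2 + 1/3*a_s_3 + 4/9*a_s_4

Substituting a_s_1 = 1 and a_s_4 = 0, rearrange to (I - Q) a = r where r[i] = P(i -> s_1):
  [8/9, -2/9] . (a_s_2, a_s_3) = 4/9
  [-1/9, 2/3] . (a_s_2, a_s_3) = 1/9

Solving yields:
  a_s_2 = 13/23
  a_s_3 = 6/23

Starting state is s_3, so the absorption probability is a_s_3 = 6/23.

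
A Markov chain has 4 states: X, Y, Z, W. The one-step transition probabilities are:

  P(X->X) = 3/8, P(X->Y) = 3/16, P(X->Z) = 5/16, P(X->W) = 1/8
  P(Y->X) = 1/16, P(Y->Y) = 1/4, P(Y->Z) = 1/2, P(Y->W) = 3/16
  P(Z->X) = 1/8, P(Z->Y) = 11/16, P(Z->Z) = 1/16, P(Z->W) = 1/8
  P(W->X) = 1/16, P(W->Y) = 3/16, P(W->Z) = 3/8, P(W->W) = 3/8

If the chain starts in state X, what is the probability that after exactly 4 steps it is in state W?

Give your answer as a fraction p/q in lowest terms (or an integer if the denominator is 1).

Answer: 12719/65536

Derivation:
Computing P^4 by repeated multiplication:
P^1 =
  X: [3/8, 3/16, 5/16, 1/8]
  Y: [1/16, 1/4, 1/2, 3/16]
  Z: [1/8, 11/16, 1/16, 1/8]
  W: [1/16, 3/16, 3/8, 3/8]
P^2 =
  X: [51/256, 91/256, 71/256, 43/256]
  Y: [29/256, 29/64, 63/256, 3/16]
  Z: [27/256, 67/256, 111/256, 51/256]
  W: [27/256, 99/256, 71/256, 59/256]
P^3 =
  X: [291/2048, 1427/4096, 41/128, 775/4096]
  Y: [29/256, 347/1024, 89/256, 205/1024]
  Z: [251/2048, 1723/4096, 17/64, 783/4096]
  W: [231/2048, 1435/4096, 169/512, 847/4096]
P^4 =
  X: [4159/32768, 24211/65536, 317/1024, 12719/65536]
  Y: [245/2048, 6267/16384, 2471/8192, 3215/16384]
  Z: [3847/32768, 22715/65536, 345/1024, 13047/65536]
  W: [3879/32768, 24539/65536, 79/256, 13015/65536]

(P^4)[X -> W] = 12719/65536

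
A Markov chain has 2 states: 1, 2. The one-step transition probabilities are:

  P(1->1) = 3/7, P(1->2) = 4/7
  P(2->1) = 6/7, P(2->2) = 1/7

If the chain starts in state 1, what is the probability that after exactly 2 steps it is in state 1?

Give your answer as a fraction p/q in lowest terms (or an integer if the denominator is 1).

Answer: 33/49

Derivation:
Computing P^2 by repeated multiplication:
P^1 =
  1: [3/7, 4/7]
  2: [6/7, 1/7]
P^2 =
  1: [33/49, 16/49]
  2: [24/49, 25/49]

(P^2)[1 -> 1] = 33/49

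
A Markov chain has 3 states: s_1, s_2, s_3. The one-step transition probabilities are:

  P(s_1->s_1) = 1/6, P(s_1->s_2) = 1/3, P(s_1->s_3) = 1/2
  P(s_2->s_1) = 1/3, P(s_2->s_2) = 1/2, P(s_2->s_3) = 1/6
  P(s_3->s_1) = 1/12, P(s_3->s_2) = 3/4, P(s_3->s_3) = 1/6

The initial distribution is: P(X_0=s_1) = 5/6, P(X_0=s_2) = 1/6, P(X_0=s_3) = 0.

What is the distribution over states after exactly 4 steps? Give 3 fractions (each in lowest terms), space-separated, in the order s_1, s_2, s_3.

Answer: 1829/7776 4019/7776 241/972

Derivation:
Propagating the distribution step by step (d_{t+1} = d_t * P):
d_0 = (s_1=5/6, s_2=1/6, s_3=0)
  d_1[s_1] = 5/6*1/6 + 1/6*1/3 + 0*1/12 = 7/36
  d_1[s_2] = 5/6*1/3 + 1/6*1/2 + 0*3/4 = 13/36
  d_1[s_3] = 5/6*1/2 + 1/6*1/6 + 0*1/6 = 4/9
d_1 = (s_1=7/36, s_2=13/36, s_3=4/9)
  d_2[s_1] = 7/36*1/6 + 13/36*1/3 + 4/9*1/12 = 41/216
  d_2[s_2] = 7/36*1/3 + 13/36*1/2 + 4/9*3/4 = 125/216
  d_2[s_3] = 7/36*1/2 + 13/36*1/6 + 4/9*1/6 = 25/108
d_2 = (s_1=41/216, s_2=125/216, s_3=25/108)
  d_3[s_1] = 41/216*1/6 + 125/216*1/3 + 25/108*1/12 = 79/324
  d_3[s_2] = 41/216*1/3 + 125/216*1/2 + 25/108*3/4 = 341/648
  d_3[s_3] = 41/216*1/2 + 125/216*1/6 + 25/108*1/6 = 149/648
d_3 = (s_1=79/324, s_2=341/648, s_3=149/648)
  d_4[s_1] = 79/324*1/6 + 341/648*1/3 + 149/648*1/12 = 1829/7776
  d_4[s_2] = 79/324*1/3 + 341/648*1/2 + 149/648*3/4 = 4019/7776
  d_4[s_3] = 79/324*1/2 + 341/648*1/6 + 149/648*1/6 = 241/972
d_4 = (s_1=1829/7776, s_2=4019/7776, s_3=241/972)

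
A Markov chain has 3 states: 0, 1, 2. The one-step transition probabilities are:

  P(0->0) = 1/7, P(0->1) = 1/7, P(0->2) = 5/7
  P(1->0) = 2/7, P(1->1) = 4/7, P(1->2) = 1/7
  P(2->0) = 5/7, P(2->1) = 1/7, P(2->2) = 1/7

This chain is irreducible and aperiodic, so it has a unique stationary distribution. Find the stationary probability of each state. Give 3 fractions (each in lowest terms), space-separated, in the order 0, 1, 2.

The stationary distribution satisfies pi = pi * P, i.e.:
  pi_0 = 1/7*pi_0 + 2/7*pi_1 + 5/7*pi_2
  pi_1 = 1/7*pi_0 + 4/7*pi_1 + 1/7*pi_2
  pi_2 = 5/7*pi_0 + 1/7*pi_1 + 1/7*pi_2
with normalization: pi_0 + pi_1 + pi_2 = 1.

Using the first 2 balance equations plus normalization, the linear system A*pi = b is:
  [-6/7, 2/7, 5/7] . pi = 0
  [1/7, -3/7, 1/7] . pi = 0
  [1, 1, 1] . pi = 1

Solving yields:
  pi_0 = 17/44
  pi_1 = 1/4
  pi_2 = 4/11

Verification (pi * P):
  17/44*1/7 + 1/4*2/7 + 4/11*5/7 = 17/44 = pi_0  (ok)
  17/44*1/7 + 1/4*4/7 + 4/11*1/7 = 1/4 = pi_1  (ok)
  17/44*5/7 + 1/4*1/7 + 4/11*1/7 = 4/11 = pi_2  (ok)

Answer: 17/44 1/4 4/11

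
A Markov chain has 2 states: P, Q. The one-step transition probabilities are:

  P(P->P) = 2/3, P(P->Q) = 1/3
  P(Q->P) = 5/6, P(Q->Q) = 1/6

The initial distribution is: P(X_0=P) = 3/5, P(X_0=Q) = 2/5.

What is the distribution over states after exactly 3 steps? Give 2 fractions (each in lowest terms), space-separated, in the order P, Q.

Answer: 193/270 77/270

Derivation:
Propagating the distribution step by step (d_{t+1} = d_t * P):
d_0 = (P=3/5, Q=2/5)
  d_1[P] = 3/5*2/3 + 2/5*5/6 = 11/15
  d_1[Q] = 3/5*1/3 + 2/5*1/6 = 4/15
d_1 = (P=11/15, Q=4/15)
  d_2[P] = 11/15*2/3 + 4/15*5/6 = 32/45
  d_2[Q] = 11/15*1/3 + 4/15*1/6 = 13/45
d_2 = (P=32/45, Q=13/45)
  d_3[P] = 32/45*2/3 + 13/45*5/6 = 193/270
  d_3[Q] = 32/45*1/3 + 13/45*1/6 = 77/270
d_3 = (P=193/270, Q=77/270)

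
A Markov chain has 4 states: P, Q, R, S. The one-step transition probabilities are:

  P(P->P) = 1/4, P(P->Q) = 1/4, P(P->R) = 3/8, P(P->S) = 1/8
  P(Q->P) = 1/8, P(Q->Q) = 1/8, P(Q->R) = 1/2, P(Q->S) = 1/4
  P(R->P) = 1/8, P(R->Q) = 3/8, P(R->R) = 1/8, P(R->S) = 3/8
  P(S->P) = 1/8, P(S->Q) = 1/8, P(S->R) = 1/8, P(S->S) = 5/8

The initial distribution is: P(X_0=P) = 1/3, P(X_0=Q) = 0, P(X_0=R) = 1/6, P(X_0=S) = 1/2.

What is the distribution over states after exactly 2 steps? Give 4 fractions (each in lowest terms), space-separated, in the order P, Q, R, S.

Propagating the distribution step by step (d_{t+1} = d_t * P):
d_0 = (P=1/3, Q=0, R=1/6, S=1/2)
  d_1[P] = 1/3*1/4 + 0*1/8 + 1/6*1/8 + 1/2*1/8 = 1/6
  d_1[Q] = 1/3*1/4 + 0*1/8 + 1/6*3/8 + 1/2*1/8 = 5/24
  d_1[R] = 1/3*3/8 + 0*1/2 + 1/6*1/8 + 1/2*1/8 = 5/24
  d_1[S] = 1/3*1/8 + 0*1/4 + 1/6*3/8 + 1/2*5/8 = 5/12
d_1 = (P=1/6, Q=5/24, R=5/24, S=5/12)
  d_2[P] = 1/6*1/4 + 5/24*1/8 + 5/24*1/8 + 5/12*1/8 = 7/48
  d_2[Q] = 1/6*1/4 + 5/24*1/8 + 5/24*3/8 + 5/12*1/8 = 19/96
  d_2[R] = 1/6*3/8 + 5/24*1/2 + 5/24*1/8 + 5/12*1/8 = 47/192
  d_2[S] = 1/6*1/8 + 5/24*1/4 + 5/24*3/8 + 5/12*5/8 = 79/192
d_2 = (P=7/48, Q=19/96, R=47/192, S=79/192)

Answer: 7/48 19/96 47/192 79/192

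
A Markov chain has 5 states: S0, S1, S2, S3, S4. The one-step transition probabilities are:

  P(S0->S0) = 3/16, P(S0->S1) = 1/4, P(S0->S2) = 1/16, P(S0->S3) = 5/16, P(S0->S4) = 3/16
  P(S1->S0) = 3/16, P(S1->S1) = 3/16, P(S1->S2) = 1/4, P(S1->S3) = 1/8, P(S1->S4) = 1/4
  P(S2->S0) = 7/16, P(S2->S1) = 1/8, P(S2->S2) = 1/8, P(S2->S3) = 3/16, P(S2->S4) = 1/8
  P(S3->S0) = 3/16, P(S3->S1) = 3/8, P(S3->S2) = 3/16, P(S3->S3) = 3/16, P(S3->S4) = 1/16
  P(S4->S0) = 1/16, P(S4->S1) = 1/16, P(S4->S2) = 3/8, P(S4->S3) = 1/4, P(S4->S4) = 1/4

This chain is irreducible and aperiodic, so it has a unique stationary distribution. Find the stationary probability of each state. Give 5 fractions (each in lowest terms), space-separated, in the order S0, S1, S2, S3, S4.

Answer: 8015/37384 3869/18692 906/4673 7931/37384 1613/9346

Derivation:
The stationary distribution satisfies pi = pi * P, i.e.:
  pi_S0 = 3/16*pi_S0 + 3/16*pi_S1 + 7/16*pi_S2 + 3/16*pi_S3 + 1/16*pi_S4
  pi_S1 = 1/4*pi_S0 + 3/16*pi_S1 + 1/8*pi_S2 + 3/8*pi_S3 + 1/16*pi_S4
  pi_S2 = 1/16*pi_S0 + 1/4*pi_S1 + 1/8*pi_S2 + 3/16*pi_S3 + 3/8*pi_S4
  pi_S3 = 5/16*pi_S0 + 1/8*pi_S1 + 3/16*pi_S2 + 3/16*pi_S3 + 1/4*pi_S4
  pi_S4 = 3/16*pi_S0 + 1/4*pi_S1 + 1/8*pi_S2 + 1/16*pi_S3 + 1/4*pi_S4
with normalization: pi_S0 + pi_S1 + pi_S2 + pi_S3 + pi_S4 = 1.

Using the first 4 balance equations plus normalization, the linear system A*pi = b is:
  [-13/16, 3/16, 7/16, 3/16, 1/16] . pi = 0
  [1/4, -13/16, 1/8, 3/8, 1/16] . pi = 0
  [1/16, 1/4, -7/8, 3/16, 3/8] . pi = 0
  [5/16, 1/8, 3/16, -13/16, 1/4] . pi = 0
  [1, 1, 1, 1, 1] . pi = 1

Solving yields:
  pi_S0 = 8015/37384
  pi_S1 = 3869/18692
  pi_S2 = 906/4673
  pi_S3 = 7931/37384
  pi_S4 = 1613/9346

Verification (pi * P):
  8015/37384*3/16 + 3869/18692*3/16 + 906/4673*7/16 + 7931/37384*3/16 + 1613/9346*1/16 = 8015/37384 = pi_S0  (ok)
  8015/37384*1/4 + 3869/18692*3/16 + 906/4673*1/8 + 7931/37384*3/8 + 1613/9346*1/16 = 3869/18692 = pi_S1  (ok)
  8015/37384*1/16 + 3869/18692*1/4 + 906/4673*1/8 + 7931/37384*3/16 + 1613/9346*3/8 = 906/4673 = pi_S2  (ok)
  8015/37384*5/16 + 3869/18692*1/8 + 906/4673*3/16 + 7931/37384*3/16 + 1613/9346*1/4 = 7931/37384 = pi_S3  (ok)
  8015/37384*3/16 + 3869/18692*1/4 + 906/4673*1/8 + 7931/37384*1/16 + 1613/9346*1/4 = 1613/9346 = pi_S4  (ok)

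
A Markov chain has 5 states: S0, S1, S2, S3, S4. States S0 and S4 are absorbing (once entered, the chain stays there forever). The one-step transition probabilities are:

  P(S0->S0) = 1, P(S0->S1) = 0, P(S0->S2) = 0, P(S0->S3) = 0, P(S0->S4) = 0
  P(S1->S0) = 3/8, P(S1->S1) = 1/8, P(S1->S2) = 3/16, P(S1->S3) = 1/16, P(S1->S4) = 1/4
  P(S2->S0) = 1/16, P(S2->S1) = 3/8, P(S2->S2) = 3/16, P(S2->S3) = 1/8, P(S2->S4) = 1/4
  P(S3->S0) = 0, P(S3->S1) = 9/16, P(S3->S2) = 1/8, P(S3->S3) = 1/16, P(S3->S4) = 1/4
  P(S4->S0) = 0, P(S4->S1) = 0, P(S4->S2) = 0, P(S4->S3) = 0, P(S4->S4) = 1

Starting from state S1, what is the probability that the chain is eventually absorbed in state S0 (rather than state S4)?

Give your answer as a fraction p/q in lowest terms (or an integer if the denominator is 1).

Let a_i = P(absorbed in S0 | start in state i).
Boundary conditions: a_S0 = 1, a_S4 = 0.
For each transient state i, a_i = sum_j P(i->j) * a_j:
  a_S1 = 3/8*a_S0 + 1/8*a_S1 + 3/16*a_S2 + 1/16*a_S3 + 1/4*a_S4
  a_S2 = 1/16*a_S0 + 3/8*a_S1 + 3/16*a_S2 + 1/8*a_S3 + 1/4*a_S4
  a_S3 = 0*a_S0 + 9/16*a_S1 + 1/8*a_S2 + 1/16*a_S3 + 1/4*a_S4

Substituting a_S0 = 1 and a_S4 = 0, rearrange to (I - Q) a = r where r[i] = P(i -> S0):
  [7/8, -3/16, -1/16] . (a_S1, a_S2, a_S3) = 3/8
  [-3/8, 13/16, -1/8] . (a_S1, a_S2, a_S3) = 1/16
  [-9/16, -1/8, 15/16] . (a_S1, a_S2, a_S3) = 0

Solving yields:
  a_S1 = 1193/2221
  a_S2 = 849/2221
  a_S3 = 829/2221

Starting state is S1, so the absorption probability is a_S1 = 1193/2221.

Answer: 1193/2221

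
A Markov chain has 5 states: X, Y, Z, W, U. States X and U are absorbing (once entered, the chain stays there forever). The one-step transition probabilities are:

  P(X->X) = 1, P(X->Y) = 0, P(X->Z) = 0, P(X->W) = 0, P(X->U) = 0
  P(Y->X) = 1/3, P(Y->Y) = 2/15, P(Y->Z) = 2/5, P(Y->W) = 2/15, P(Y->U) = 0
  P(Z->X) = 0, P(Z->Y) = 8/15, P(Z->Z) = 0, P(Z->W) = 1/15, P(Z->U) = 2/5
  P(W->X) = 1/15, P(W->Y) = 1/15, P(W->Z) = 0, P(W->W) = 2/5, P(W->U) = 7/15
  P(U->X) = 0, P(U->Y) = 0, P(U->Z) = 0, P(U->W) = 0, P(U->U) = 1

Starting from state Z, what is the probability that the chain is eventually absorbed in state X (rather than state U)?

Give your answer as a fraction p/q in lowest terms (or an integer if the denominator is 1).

Let a_i = P(absorbed in X | start in state i).
Boundary conditions: a_X = 1, a_U = 0.
For each transient state i, a_i = sum_j P(i->j) * a_j:
  a_Y = 1/3*a_X + 2/15*a_Y + 2/5*a_Z + 2/15*a_W + 0*a_U
  a_Z = 0*a_X + 8/15*a_Y + 0*a_Z + 1/15*a_W + 2/5*a_U
  a_W = 1/15*a_X + 1/15*a_Y + 0*a_Z + 2/5*a_W + 7/15*a_U

Substituting a_X = 1 and a_U = 0, rearrange to (I - Q) a = r where r[i] = P(i -> X):
  [13/15, -2/5, -2/15] . (a_Y, a_Z, a_W) = 1/3
  [-8/15, 1, -1/15] . (a_Y, a_Z, a_W) = 0
  [-1/15, 0, 3/5] . (a_Y, a_Z, a_W) = 1/15

Solving yields:
  a_Y = 79/143
  a_Z = 394/1287
  a_W = 74/429

Starting state is Z, so the absorption probability is a_Z = 394/1287.

Answer: 394/1287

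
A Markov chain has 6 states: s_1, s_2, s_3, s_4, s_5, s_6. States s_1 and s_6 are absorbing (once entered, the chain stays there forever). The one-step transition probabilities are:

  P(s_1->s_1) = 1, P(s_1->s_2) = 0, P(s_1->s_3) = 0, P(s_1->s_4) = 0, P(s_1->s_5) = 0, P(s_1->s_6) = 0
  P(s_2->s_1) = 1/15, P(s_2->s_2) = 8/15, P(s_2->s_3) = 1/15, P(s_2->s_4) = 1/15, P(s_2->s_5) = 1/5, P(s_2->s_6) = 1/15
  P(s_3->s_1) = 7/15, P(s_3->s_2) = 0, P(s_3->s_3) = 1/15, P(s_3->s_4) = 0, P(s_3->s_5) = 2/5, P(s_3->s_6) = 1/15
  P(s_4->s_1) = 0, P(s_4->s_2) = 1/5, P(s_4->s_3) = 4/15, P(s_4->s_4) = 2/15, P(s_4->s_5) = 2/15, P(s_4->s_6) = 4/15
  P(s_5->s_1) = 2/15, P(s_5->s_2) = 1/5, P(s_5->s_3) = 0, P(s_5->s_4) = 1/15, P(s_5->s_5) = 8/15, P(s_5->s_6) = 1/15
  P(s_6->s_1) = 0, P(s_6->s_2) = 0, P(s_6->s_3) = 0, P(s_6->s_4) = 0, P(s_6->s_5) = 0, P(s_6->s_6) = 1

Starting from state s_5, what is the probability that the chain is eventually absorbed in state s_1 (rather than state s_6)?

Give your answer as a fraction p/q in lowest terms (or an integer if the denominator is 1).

Answer: 1813/3044

Derivation:
Let a_i = P(absorbed in s_1 | start in state i).
Boundary conditions: a_s_1 = 1, a_s_6 = 0.
For each transient state i, a_i = sum_j P(i->j) * a_j:
  a_s_2 = 1/15*a_s_1 + 8/15*a_s_2 + 1/15*a_s_3 + 1/15*a_s_4 + 1/5*a_s_5 + 1/15*a_s_6
  a_s_3 = 7/15*a_s_1 + 0*a_s_2 + 1/15*a_s_3 + 0*a_s_4 + 2/5*a_s_5 + 1/15*a_s_6
  a_s_4 = 0*a_s_1 + 1/5*a_s_2 + 4/15*a_s_3 + 2/15*a_s_4 + 2/15*a_s_5 + 4/15*a_s_6
  a_s_5 = 2/15*a_s_1 + 1/5*a_s_2 + 0*a_s_3 + 1/15*a_s_4 + 8/15*a_s_5 + 1/15*a_s_6

Substituting a_s_1 = 1 and a_s_6 = 0, rearrange to (I - Q) a = r where r[i] = P(i -> s_1):
  [7/15, -1/15, -1/15, -1/5] . (a_s_2, a_s_3, a_s_4, a_s_5) = 1/15
  [0, 14/15, 0, -2/5] . (a_s_2, a_s_3, a_s_4, a_s_5) = 7/15
  [-1/5, -4/15, 13/15, -2/15] . (a_s_2, a_s_3, a_s_4, a_s_5) = 0
  [-1/5, 0, -1/15, 7/15] . (a_s_2, a_s_3, a_s_4, a_s_5) = 2/15

Solving yields:
  a_s_2 = 3477/6088
  a_s_3 = 2299/3044
  a_s_4 = 2775/6088
  a_s_5 = 1813/3044

Starting state is s_5, so the absorption probability is a_s_5 = 1813/3044.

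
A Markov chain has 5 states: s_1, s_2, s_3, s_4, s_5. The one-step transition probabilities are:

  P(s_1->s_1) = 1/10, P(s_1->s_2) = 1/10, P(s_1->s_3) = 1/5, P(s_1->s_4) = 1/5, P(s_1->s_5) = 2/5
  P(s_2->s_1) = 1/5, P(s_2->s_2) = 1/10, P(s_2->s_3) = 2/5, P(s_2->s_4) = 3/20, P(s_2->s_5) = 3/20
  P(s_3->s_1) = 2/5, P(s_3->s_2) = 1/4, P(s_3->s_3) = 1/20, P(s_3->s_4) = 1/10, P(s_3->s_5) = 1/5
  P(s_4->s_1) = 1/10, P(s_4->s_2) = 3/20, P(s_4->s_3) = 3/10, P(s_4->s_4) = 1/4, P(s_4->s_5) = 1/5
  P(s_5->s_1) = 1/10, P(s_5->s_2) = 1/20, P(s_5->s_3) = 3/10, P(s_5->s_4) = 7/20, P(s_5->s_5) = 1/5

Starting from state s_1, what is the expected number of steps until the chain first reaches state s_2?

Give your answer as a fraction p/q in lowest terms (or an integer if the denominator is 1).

Answer: 27550/3607

Derivation:
Let h_i = expected steps to first reach s_2 from state i.
Boundary: h_s_2 = 0.
First-step equations for the other states:
  h_s_1 = 1 + 1/10*h_s_1 + 1/10*h_s_2 + 1/5*h_s_3 + 1/5*h_s_4 + 2/5*h_s_5
  h_s_3 = 1 + 2/5*h_s_1 + 1/4*h_s_2 + 1/20*h_s_3 + 1/10*h_s_4 + 1/5*h_s_5
  h_s_4 = 1 + 1/10*h_s_1 + 3/20*h_s_2 + 3/10*h_s_3 + 1/4*h_s_4 + 1/5*h_s_5
  h_s_5 = 1 + 1/10*h_s_1 + 1/20*h_s_2 + 3/10*h_s_3 + 7/20*h_s_4 + 1/5*h_s_5

Substituting h_s_2 = 0 and rearranging gives the linear system (I - Q) h = 1:
  [9/10, -1/5, -1/5, -2/5] . (h_s_1, h_s_3, h_s_4, h_s_5) = 1
  [-2/5, 19/20, -1/10, -1/5] . (h_s_1, h_s_3, h_s_4, h_s_5) = 1
  [-1/10, -3/10, 3/4, -1/5] . (h_s_1, h_s_3, h_s_4, h_s_5) = 1
  [-1/10, -3/10, -7/20, 4/5] . (h_s_1, h_s_3, h_s_4, h_s_5) = 1

Solving yields:
  h_s_1 = 27550/3607
  h_s_3 = 24020/3607
  h_s_4 = 25600/3607
  h_s_5 = 28160/3607

Starting state is s_1, so the expected hitting time is h_s_1 = 27550/3607.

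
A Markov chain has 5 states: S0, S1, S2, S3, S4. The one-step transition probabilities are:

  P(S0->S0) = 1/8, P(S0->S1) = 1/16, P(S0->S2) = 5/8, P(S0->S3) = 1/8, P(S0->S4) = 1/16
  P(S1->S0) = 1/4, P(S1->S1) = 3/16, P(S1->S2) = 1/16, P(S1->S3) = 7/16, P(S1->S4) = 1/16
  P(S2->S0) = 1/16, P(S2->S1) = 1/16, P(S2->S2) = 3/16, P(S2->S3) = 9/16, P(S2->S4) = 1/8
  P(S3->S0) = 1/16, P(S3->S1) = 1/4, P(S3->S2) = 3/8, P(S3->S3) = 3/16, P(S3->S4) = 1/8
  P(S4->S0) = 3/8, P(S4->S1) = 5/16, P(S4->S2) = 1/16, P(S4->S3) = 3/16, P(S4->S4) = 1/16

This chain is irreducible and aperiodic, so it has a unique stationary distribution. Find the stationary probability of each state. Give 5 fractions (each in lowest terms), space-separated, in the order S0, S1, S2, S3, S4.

Answer: 5611/41933 14203/83866 11453/41933 13582/41933 8371/83866

Derivation:
The stationary distribution satisfies pi = pi * P, i.e.:
  pi_S0 = 1/8*pi_S0 + 1/4*pi_S1 + 1/16*pi_S2 + 1/16*pi_S3 + 3/8*pi_S4
  pi_S1 = 1/16*pi_S0 + 3/16*pi_S1 + 1/16*pi_S2 + 1/4*pi_S3 + 5/16*pi_S4
  pi_S2 = 5/8*pi_S0 + 1/16*pi_S1 + 3/16*pi_S2 + 3/8*pi_S3 + 1/16*pi_S4
  pi_S3 = 1/8*pi_S0 + 7/16*pi_S1 + 9/16*pi_S2 + 3/16*pi_S3 + 3/16*pi_S4
  pi_S4 = 1/16*pi_S0 + 1/16*pi_S1 + 1/8*pi_S2 + 1/8*pi_S3 + 1/16*pi_S4
with normalization: pi_S0 + pi_S1 + pi_S2 + pi_S3 + pi_S4 = 1.

Using the first 4 balance equations plus normalization, the linear system A*pi = b is:
  [-7/8, 1/4, 1/16, 1/16, 3/8] . pi = 0
  [1/16, -13/16, 1/16, 1/4, 5/16] . pi = 0
  [5/8, 1/16, -13/16, 3/8, 1/16] . pi = 0
  [1/8, 7/16, 9/16, -13/16, 3/16] . pi = 0
  [1, 1, 1, 1, 1] . pi = 1

Solving yields:
  pi_S0 = 5611/41933
  pi_S1 = 14203/83866
  pi_S2 = 11453/41933
  pi_S3 = 13582/41933
  pi_S4 = 8371/83866

Verification (pi * P):
  5611/41933*1/8 + 14203/83866*1/4 + 11453/41933*1/16 + 13582/41933*1/16 + 8371/83866*3/8 = 5611/41933 = pi_S0  (ok)
  5611/41933*1/16 + 14203/83866*3/16 + 11453/41933*1/16 + 13582/41933*1/4 + 8371/83866*5/16 = 14203/83866 = pi_S1  (ok)
  5611/41933*5/8 + 14203/83866*1/16 + 11453/41933*3/16 + 13582/41933*3/8 + 8371/83866*1/16 = 11453/41933 = pi_S2  (ok)
  5611/41933*1/8 + 14203/83866*7/16 + 11453/41933*9/16 + 13582/41933*3/16 + 8371/83866*3/16 = 13582/41933 = pi_S3  (ok)
  5611/41933*1/16 + 14203/83866*1/16 + 11453/41933*1/8 + 13582/41933*1/8 + 8371/83866*1/16 = 8371/83866 = pi_S4  (ok)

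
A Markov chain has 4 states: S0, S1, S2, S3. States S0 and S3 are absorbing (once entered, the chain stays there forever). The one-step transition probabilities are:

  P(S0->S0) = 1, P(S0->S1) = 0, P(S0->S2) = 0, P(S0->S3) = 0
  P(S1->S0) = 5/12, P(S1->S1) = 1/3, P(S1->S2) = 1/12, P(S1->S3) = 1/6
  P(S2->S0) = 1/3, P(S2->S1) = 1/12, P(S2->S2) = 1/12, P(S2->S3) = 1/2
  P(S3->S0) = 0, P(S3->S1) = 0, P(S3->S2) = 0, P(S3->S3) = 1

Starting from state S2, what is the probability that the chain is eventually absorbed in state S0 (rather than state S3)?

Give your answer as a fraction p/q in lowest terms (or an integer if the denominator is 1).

Answer: 37/87

Derivation:
Let a_i = P(absorbed in S0 | start in state i).
Boundary conditions: a_S0 = 1, a_S3 = 0.
For each transient state i, a_i = sum_j P(i->j) * a_j:
  a_S1 = 5/12*a_S0 + 1/3*a_S1 + 1/12*a_S2 + 1/6*a_S3
  a_S2 = 1/3*a_S0 + 1/12*a_S1 + 1/12*a_S2 + 1/2*a_S3

Substituting a_S0 = 1 and a_S3 = 0, rearrange to (I - Q) a = r where r[i] = P(i -> S0):
  [2/3, -1/12] . (a_S1, a_S2) = 5/12
  [-1/12, 11/12] . (a_S1, a_S2) = 1/3

Solving yields:
  a_S1 = 59/87
  a_S2 = 37/87

Starting state is S2, so the absorption probability is a_S2 = 37/87.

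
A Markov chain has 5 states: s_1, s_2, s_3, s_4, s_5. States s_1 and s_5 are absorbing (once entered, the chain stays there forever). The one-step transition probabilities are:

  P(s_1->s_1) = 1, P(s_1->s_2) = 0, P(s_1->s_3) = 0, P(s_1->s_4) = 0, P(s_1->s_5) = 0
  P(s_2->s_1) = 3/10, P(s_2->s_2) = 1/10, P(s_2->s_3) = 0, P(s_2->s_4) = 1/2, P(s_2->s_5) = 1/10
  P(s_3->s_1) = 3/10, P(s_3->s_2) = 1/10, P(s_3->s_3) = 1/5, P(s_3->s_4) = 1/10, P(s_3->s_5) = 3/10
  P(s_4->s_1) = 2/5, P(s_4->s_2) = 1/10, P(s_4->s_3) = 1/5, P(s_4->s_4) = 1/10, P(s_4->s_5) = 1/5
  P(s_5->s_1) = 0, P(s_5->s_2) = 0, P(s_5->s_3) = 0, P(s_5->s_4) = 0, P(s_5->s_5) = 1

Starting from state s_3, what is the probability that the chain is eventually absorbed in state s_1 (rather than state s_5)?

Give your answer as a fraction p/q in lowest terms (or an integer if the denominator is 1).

Let a_i = P(absorbed in s_1 | start in state i).
Boundary conditions: a_s_1 = 1, a_s_5 = 0.
For each transient state i, a_i = sum_j P(i->j) * a_j:
  a_s_2 = 3/10*a_s_1 + 1/10*a_s_2 + 0*a_s_3 + 1/2*a_s_4 + 1/10*a_s_5
  a_s_3 = 3/10*a_s_1 + 1/10*a_s_2 + 1/5*a_s_3 + 1/10*a_s_4 + 3/10*a_s_5
  a_s_4 = 2/5*a_s_1 + 1/10*a_s_2 + 1/5*a_s_3 + 1/10*a_s_4 + 1/5*a_s_5

Substituting a_s_1 = 1 and a_s_5 = 0, rearrange to (I - Q) a = r where r[i] = P(i -> s_1):
  [9/10, 0, -1/2] . (a_s_2, a_s_3, a_s_4) = 3/10
  [-1/10, 4/5, -1/10] . (a_s_2, a_s_3, a_s_4) = 3/10
  [-1/10, -1/5, 9/10] . (a_s_2, a_s_3, a_s_4) = 2/5

Solving yields:
  a_s_2 = 20/29
  a_s_3 = 157/290
  a_s_4 = 93/145

Starting state is s_3, so the absorption probability is a_s_3 = 157/290.

Answer: 157/290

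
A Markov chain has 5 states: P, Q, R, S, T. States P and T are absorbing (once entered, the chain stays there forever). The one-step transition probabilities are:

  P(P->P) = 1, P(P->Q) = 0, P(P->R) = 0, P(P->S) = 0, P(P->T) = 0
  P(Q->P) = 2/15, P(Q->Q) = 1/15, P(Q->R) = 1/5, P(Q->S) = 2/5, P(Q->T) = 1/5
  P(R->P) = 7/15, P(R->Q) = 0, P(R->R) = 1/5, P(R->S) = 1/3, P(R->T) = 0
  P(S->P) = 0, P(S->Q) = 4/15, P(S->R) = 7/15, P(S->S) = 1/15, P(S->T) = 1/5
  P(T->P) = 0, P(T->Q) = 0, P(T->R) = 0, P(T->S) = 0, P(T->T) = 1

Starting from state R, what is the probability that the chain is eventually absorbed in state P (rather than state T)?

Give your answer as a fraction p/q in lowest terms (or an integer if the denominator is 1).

Let a_i = P(absorbed in P | start in state i).
Boundary conditions: a_P = 1, a_T = 0.
For each transient state i, a_i = sum_j P(i->j) * a_j:
  a_Q = 2/15*a_P + 1/15*a_Q + 1/5*a_R + 2/5*a_S + 1/5*a_T
  a_R = 7/15*a_P + 0*a_Q + 1/5*a_R + 1/3*a_S + 0*a_T
  a_S = 0*a_P + 4/15*a_Q + 7/15*a_R + 1/15*a_S + 1/5*a_T

Substituting a_P = 1 and a_T = 0, rearrange to (I - Q) a = r where r[i] = P(i -> P):
  [14/15, -1/5, -2/5] . (a_Q, a_R, a_S) = 2/15
  [0, 4/5, -1/3] . (a_Q, a_R, a_S) = 7/15
  [-4/15, -7/15, 14/15] . (a_Q, a_R, a_S) = 0

Solving yields:
  a_Q = 427/757
  a_R = 622/757
  a_S = 433/757

Starting state is R, so the absorption probability is a_R = 622/757.

Answer: 622/757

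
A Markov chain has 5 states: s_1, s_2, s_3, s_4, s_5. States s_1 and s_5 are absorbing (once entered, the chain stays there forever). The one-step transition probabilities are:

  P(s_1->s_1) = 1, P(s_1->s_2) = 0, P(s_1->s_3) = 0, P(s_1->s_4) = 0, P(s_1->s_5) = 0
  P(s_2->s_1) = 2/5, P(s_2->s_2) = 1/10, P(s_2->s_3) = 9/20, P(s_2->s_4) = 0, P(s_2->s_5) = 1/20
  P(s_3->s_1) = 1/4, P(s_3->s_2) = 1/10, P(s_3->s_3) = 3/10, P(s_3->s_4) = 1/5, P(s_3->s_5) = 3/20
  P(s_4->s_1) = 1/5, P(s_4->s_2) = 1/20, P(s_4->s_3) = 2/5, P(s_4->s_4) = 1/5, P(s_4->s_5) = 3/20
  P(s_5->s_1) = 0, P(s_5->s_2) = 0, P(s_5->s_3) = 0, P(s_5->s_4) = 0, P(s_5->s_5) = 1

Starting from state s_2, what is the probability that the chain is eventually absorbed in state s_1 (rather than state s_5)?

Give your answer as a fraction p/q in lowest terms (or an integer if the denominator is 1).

Answer: 200/261

Derivation:
Let a_i = P(absorbed in s_1 | start in state i).
Boundary conditions: a_s_1 = 1, a_s_5 = 0.
For each transient state i, a_i = sum_j P(i->j) * a_j:
  a_s_2 = 2/5*a_s_1 + 1/10*a_s_2 + 9/20*a_s_3 + 0*a_s_4 + 1/20*a_s_5
  a_s_3 = 1/4*a_s_1 + 1/10*a_s_2 + 3/10*a_s_3 + 1/5*a_s_4 + 3/20*a_s_5
  a_s_4 = 1/5*a_s_1 + 1/20*a_s_2 + 2/5*a_s_3 + 1/5*a_s_4 + 3/20*a_s_5

Substituting a_s_1 = 1 and a_s_5 = 0, rearrange to (I - Q) a = r where r[i] = P(i -> s_1):
  [9/10, -9/20, 0] . (a_s_2, a_s_3, a_s_4) = 2/5
  [-1/10, 7/10, -1/5] . (a_s_2, a_s_3, a_s_4) = 1/4
  [-1/20, -2/5, 4/5] . (a_s_2, a_s_3, a_s_4) = 1/5

Solving yields:
  a_s_2 = 200/261
  a_s_3 = 56/87
  a_s_4 = 647/1044

Starting state is s_2, so the absorption probability is a_s_2 = 200/261.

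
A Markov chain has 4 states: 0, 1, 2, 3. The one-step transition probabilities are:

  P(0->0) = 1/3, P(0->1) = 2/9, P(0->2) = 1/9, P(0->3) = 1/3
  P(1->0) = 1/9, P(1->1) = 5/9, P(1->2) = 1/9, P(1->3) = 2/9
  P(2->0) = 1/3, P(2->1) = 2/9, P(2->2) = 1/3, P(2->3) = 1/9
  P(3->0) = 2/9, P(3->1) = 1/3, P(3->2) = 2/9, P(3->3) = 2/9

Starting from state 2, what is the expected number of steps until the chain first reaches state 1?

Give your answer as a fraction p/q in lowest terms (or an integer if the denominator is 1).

Let h_i = expected steps to first reach 1 from state i.
Boundary: h_1 = 0.
First-step equations for the other states:
  h_0 = 1 + 1/3*h_0 + 2/9*h_1 + 1/9*h_2 + 1/3*h_3
  h_2 = 1 + 1/3*h_0 + 2/9*h_1 + 1/3*h_2 + 1/9*h_3
  h_3 = 1 + 2/9*h_0 + 1/3*h_1 + 2/9*h_2 + 2/9*h_3

Substituting h_1 = 0 and rearranging gives the linear system (I - Q) h = 1:
  [2/3, -1/9, -1/3] . (h_0, h_2, h_3) = 1
  [-1/3, 2/3, -1/9] . (h_0, h_2, h_3) = 1
  [-2/9, -2/9, 7/9] . (h_0, h_2, h_3) = 1

Solving yields:
  h_0 = 648/163
  h_2 = 666/163
  h_3 = 585/163

Starting state is 2, so the expected hitting time is h_2 = 666/163.

Answer: 666/163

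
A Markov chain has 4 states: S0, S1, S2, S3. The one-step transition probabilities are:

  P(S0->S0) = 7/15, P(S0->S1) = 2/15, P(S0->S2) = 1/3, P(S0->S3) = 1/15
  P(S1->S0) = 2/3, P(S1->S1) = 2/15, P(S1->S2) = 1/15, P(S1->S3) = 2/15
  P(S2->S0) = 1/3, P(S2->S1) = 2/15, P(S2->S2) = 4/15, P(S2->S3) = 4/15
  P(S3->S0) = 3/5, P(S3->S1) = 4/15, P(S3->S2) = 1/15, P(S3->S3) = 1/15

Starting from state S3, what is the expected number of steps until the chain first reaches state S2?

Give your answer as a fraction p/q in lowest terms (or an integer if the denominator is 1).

Let h_i = expected steps to first reach S2 from state i.
Boundary: h_S2 = 0.
First-step equations for the other states:
  h_S0 = 1 + 7/15*h_S0 + 2/15*h_S1 + 1/3*h_S2 + 1/15*h_S3
  h_S1 = 1 + 2/3*h_S0 + 2/15*h_S1 + 1/15*h_S2 + 2/15*h_S3
  h_S3 = 1 + 3/5*h_S0 + 4/15*h_S1 + 1/15*h_S2 + 1/15*h_S3

Substituting h_S2 = 0 and rearranging gives the linear system (I - Q) h = 1:
  [8/15, -2/15, -1/15] . (h_S0, h_S1, h_S3) = 1
  [-2/3, 13/15, -2/15] . (h_S0, h_S1, h_S3) = 1
  [-3/5, -4/15, 14/15] . (h_S0, h_S1, h_S3) = 1

Solving yields:
  h_S0 = 3345/919
  h_S1 = 4305/919
  h_S3 = 4365/919

Starting state is S3, so the expected hitting time is h_S3 = 4365/919.

Answer: 4365/919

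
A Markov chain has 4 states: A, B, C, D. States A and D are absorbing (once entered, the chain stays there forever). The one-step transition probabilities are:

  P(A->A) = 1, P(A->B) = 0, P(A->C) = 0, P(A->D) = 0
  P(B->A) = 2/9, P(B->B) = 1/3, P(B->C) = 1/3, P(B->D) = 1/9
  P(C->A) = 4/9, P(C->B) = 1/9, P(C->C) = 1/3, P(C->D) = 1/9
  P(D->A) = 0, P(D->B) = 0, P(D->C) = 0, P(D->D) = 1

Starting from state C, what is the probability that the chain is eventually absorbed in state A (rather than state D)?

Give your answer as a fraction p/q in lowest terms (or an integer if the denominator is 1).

Let a_i = P(absorbed in A | start in state i).
Boundary conditions: a_A = 1, a_D = 0.
For each transient state i, a_i = sum_j P(i->j) * a_j:
  a_B = 2/9*a_A + 1/3*a_B + 1/3*a_C + 1/9*a_D
  a_C = 4/9*a_A + 1/9*a_B + 1/3*a_C + 1/9*a_D

Substituting a_A = 1 and a_D = 0, rearrange to (I - Q) a = r where r[i] = P(i -> A):
  [2/3, -1/3] . (a_B, a_C) = 2/9
  [-1/9, 2/3] . (a_B, a_C) = 4/9

Solving yields:
  a_B = 8/11
  a_C = 26/33

Starting state is C, so the absorption probability is a_C = 26/33.

Answer: 26/33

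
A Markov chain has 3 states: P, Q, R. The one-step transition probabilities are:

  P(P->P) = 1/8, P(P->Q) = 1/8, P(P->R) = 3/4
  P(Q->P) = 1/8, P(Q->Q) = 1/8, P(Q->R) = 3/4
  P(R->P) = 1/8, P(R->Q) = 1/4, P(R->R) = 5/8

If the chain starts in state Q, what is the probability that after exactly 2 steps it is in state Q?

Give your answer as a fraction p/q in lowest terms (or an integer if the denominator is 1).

Computing P^2 by repeated multiplication:
P^1 =
  P: [1/8, 1/8, 3/4]
  Q: [1/8, 1/8, 3/4]
  R: [1/8, 1/4, 5/8]
P^2 =
  P: [1/8, 7/32, 21/32]
  Q: [1/8, 7/32, 21/32]
  R: [1/8, 13/64, 43/64]

(P^2)[Q -> Q] = 7/32

Answer: 7/32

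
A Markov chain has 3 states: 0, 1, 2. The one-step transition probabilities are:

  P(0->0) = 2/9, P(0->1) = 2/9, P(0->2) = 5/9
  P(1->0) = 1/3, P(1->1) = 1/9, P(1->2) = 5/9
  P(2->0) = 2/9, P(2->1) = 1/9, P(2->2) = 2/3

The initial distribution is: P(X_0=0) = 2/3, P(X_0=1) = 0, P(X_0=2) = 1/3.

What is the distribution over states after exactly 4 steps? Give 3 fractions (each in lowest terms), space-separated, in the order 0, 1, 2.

Propagating the distribution step by step (d_{t+1} = d_t * P):
d_0 = (0=2/3, 1=0, 2=1/3)
  d_1[0] = 2/3*2/9 + 0*1/3 + 1/3*2/9 = 2/9
  d_1[1] = 2/3*2/9 + 0*1/9 + 1/3*1/9 = 5/27
  d_1[2] = 2/3*5/9 + 0*5/9 + 1/3*2/3 = 16/27
d_1 = (0=2/9, 1=5/27, 2=16/27)
  d_2[0] = 2/9*2/9 + 5/27*1/3 + 16/27*2/9 = 59/243
  d_2[1] = 2/9*2/9 + 5/27*1/9 + 16/27*1/9 = 11/81
  d_2[2] = 2/9*5/9 + 5/27*5/9 + 16/27*2/3 = 151/243
d_2 = (0=59/243, 1=11/81, 2=151/243)
  d_3[0] = 59/243*2/9 + 11/81*1/3 + 151/243*2/9 = 173/729
  d_3[1] = 59/243*2/9 + 11/81*1/9 + 151/243*1/9 = 302/2187
  d_3[2] = 59/243*5/9 + 11/81*5/9 + 151/243*2/3 = 1366/2187
d_3 = (0=173/729, 1=302/2187, 2=1366/2187)
  d_4[0] = 173/729*2/9 + 302/2187*1/3 + 1366/2187*2/9 = 4676/19683
  d_4[1] = 173/729*2/9 + 302/2187*1/9 + 1366/2187*1/9 = 902/6561
  d_4[2] = 173/729*5/9 + 302/2187*5/9 + 1366/2187*2/3 = 12301/19683
d_4 = (0=4676/19683, 1=902/6561, 2=12301/19683)

Answer: 4676/19683 902/6561 12301/19683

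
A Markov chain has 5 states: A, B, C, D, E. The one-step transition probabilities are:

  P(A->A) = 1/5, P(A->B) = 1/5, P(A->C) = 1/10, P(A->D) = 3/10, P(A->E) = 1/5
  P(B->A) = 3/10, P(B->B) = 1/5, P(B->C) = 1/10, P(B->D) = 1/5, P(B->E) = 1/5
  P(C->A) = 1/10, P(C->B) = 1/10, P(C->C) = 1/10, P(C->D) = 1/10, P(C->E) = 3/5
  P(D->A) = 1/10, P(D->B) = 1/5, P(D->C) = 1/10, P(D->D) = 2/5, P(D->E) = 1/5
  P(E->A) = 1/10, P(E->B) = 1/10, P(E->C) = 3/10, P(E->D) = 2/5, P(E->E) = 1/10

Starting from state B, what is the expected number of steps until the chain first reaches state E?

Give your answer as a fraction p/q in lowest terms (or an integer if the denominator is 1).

Answer: 25/6

Derivation:
Let h_i = expected steps to first reach E from state i.
Boundary: h_E = 0.
First-step equations for the other states:
  h_A = 1 + 1/5*h_A + 1/5*h_B + 1/10*h_C + 3/10*h_D + 1/5*h_E
  h_B = 1 + 3/10*h_A + 1/5*h_B + 1/10*h_C + 1/5*h_D + 1/5*h_E
  h_C = 1 + 1/10*h_A + 1/10*h_B + 1/10*h_C + 1/10*h_D + 3/5*h_E
  h_D = 1 + 1/10*h_A + 1/5*h_B + 1/10*h_C + 2/5*h_D + 1/5*h_E

Substituting h_E = 0 and rearranging gives the linear system (I - Q) h = 1:
  [4/5, -1/5, -1/10, -3/10] . (h_A, h_B, h_C, h_D) = 1
  [-3/10, 4/5, -1/10, -1/5] . (h_A, h_B, h_C, h_D) = 1
  [-1/10, -1/10, 9/10, -1/10] . (h_A, h_B, h_C, h_D) = 1
  [-1/10, -1/5, -1/10, 3/5] . (h_A, h_B, h_C, h_D) = 1

Solving yields:
  h_A = 25/6
  h_B = 25/6
  h_C = 5/2
  h_D = 25/6

Starting state is B, so the expected hitting time is h_B = 25/6.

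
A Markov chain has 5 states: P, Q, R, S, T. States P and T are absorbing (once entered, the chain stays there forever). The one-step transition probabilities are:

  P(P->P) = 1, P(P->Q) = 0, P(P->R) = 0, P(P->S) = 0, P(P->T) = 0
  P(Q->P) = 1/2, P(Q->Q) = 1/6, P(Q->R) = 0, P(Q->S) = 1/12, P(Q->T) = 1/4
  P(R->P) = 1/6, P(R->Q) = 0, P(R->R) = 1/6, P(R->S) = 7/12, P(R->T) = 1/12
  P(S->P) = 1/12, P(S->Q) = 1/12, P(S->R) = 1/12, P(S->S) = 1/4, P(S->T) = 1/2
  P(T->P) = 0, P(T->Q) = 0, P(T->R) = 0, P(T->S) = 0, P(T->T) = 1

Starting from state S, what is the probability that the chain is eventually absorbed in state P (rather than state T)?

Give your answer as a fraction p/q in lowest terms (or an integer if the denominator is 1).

Let a_i = P(absorbed in P | start in state i).
Boundary conditions: a_P = 1, a_T = 0.
For each transient state i, a_i = sum_j P(i->j) * a_j:
  a_Q = 1/2*a_P + 1/6*a_Q + 0*a_R + 1/12*a_S + 1/4*a_T
  a_R = 1/6*a_P + 0*a_Q + 1/6*a_R + 7/12*a_S + 1/12*a_T
  a_S = 1/12*a_P + 1/12*a_Q + 1/12*a_R + 1/4*a_S + 1/2*a_T

Substituting a_P = 1 and a_T = 0, rearrange to (I - Q) a = r where r[i] = P(i -> P):
  [5/6, 0, -1/12] . (a_Q, a_R, a_S) = 1/2
  [0, 5/6, -7/12] . (a_Q, a_R, a_S) = 1/6
  [-1/12, -1/12, 3/4] . (a_Q, a_R, a_S) = 1/12

Solving yields:
  a_Q = 51/82
  a_R = 29/82
  a_S = 9/41

Starting state is S, so the absorption probability is a_S = 9/41.

Answer: 9/41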